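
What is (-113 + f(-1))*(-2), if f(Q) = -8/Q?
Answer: 210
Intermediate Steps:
(-113 + f(-1))*(-2) = (-113 - 8/(-1))*(-2) = (-113 - 8*(-1))*(-2) = (-113 + 8)*(-2) = -105*(-2) = 210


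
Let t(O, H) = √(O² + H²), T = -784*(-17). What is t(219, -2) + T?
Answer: 13328 + √47965 ≈ 13547.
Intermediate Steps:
T = 13328
t(O, H) = √(H² + O²)
t(219, -2) + T = √((-2)² + 219²) + 13328 = √(4 + 47961) + 13328 = √47965 + 13328 = 13328 + √47965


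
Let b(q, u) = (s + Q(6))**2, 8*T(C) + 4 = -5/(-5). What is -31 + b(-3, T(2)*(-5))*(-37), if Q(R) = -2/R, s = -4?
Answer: -6532/9 ≈ -725.78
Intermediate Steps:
T(C) = -3/8 (T(C) = -1/2 + (-5/(-5))/8 = -1/2 + (-5*(-1/5))/8 = -1/2 + (1/8)*1 = -1/2 + 1/8 = -3/8)
b(q, u) = 169/9 (b(q, u) = (-4 - 2/6)**2 = (-4 - 2*1/6)**2 = (-4 - 1/3)**2 = (-13/3)**2 = 169/9)
-31 + b(-3, T(2)*(-5))*(-37) = -31 + (169/9)*(-37) = -31 - 6253/9 = -6532/9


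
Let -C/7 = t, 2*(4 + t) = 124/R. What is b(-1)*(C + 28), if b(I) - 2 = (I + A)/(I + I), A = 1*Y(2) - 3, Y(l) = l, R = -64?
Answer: 6027/32 ≈ 188.34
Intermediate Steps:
t = -159/32 (t = -4 + (124/(-64))/2 = -4 + (124*(-1/64))/2 = -4 + (1/2)*(-31/16) = -4 - 31/32 = -159/32 ≈ -4.9688)
C = 1113/32 (C = -7*(-159/32) = 1113/32 ≈ 34.781)
A = -1 (A = 1*2 - 3 = 2 - 3 = -1)
b(I) = 2 + (-1 + I)/(2*I) (b(I) = 2 + (I - 1)/(I + I) = 2 + (-1 + I)/((2*I)) = 2 + (-1 + I)*(1/(2*I)) = 2 + (-1 + I)/(2*I))
b(-1)*(C + 28) = ((1/2)*(-1 + 5*(-1))/(-1))*(1113/32 + 28) = ((1/2)*(-1)*(-1 - 5))*(2009/32) = ((1/2)*(-1)*(-6))*(2009/32) = 3*(2009/32) = 6027/32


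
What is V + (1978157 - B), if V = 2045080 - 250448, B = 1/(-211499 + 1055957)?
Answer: 3185961853361/844458 ≈ 3.7728e+6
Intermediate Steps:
B = 1/844458 ≈ 1.1842e-6
V = 1794632
V + (1978157 - B) = 1794632 + (1978157 - 1*1/844458) = 1794632 + (1978157 - 1/844458) = 1794632 + 1670470503905/844458 = 3185961853361/844458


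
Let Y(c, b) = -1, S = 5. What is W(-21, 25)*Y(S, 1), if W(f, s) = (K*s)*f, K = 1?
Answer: 525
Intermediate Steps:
W(f, s) = f*s (W(f, s) = (1*s)*f = s*f = f*s)
W(-21, 25)*Y(S, 1) = -21*25*(-1) = -525*(-1) = 525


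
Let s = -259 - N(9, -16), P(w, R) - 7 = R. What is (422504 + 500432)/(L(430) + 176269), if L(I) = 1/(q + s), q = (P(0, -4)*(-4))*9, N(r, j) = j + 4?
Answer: 163821140/31287747 ≈ 5.2360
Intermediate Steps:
P(w, R) = 7 + R
N(r, j) = 4 + j
q = -108 (q = ((7 - 4)*(-4))*9 = (3*(-4))*9 = -12*9 = -108)
s = -247 (s = -259 - (4 - 16) = -259 - 1*(-12) = -259 + 12 = -247)
L(I) = -1/355 (L(I) = 1/(-108 - 247) = 1/(-355) = -1/355)
(422504 + 500432)/(L(430) + 176269) = (422504 + 500432)/(-1/355 + 176269) = 922936/(62575494/355) = 922936*(355/62575494) = 163821140/31287747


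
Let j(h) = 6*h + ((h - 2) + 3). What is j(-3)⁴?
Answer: 160000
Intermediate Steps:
j(h) = 1 + 7*h (j(h) = 6*h + ((-2 + h) + 3) = 6*h + (1 + h) = 1 + 7*h)
j(-3)⁴ = (1 + 7*(-3))⁴ = (1 - 21)⁴ = (-20)⁴ = 160000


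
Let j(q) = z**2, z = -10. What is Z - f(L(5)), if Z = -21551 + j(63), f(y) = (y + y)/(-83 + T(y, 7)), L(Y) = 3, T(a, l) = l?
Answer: -815135/38 ≈ -21451.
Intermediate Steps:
j(q) = 100 (j(q) = (-10)**2 = 100)
f(y) = -y/38 (f(y) = (y + y)/(-83 + 7) = (2*y)/(-76) = (2*y)*(-1/76) = -y/38)
Z = -21451 (Z = -21551 + 100 = -21451)
Z - f(L(5)) = -21451 - (-1)*3/38 = -21451 - 1*(-3/38) = -21451 + 3/38 = -815135/38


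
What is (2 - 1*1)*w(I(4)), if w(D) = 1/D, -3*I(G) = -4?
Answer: ¾ ≈ 0.75000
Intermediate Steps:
I(G) = 4/3 (I(G) = -⅓*(-4) = 4/3)
(2 - 1*1)*w(I(4)) = (2 - 1*1)/(4/3) = (2 - 1)*(¾) = 1*(¾) = ¾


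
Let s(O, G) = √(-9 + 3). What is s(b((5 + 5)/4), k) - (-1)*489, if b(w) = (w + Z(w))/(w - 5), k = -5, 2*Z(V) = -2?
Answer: 489 + I*√6 ≈ 489.0 + 2.4495*I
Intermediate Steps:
Z(V) = -1 (Z(V) = (½)*(-2) = -1)
b(w) = (-1 + w)/(-5 + w) (b(w) = (w - 1)/(w - 5) = (-1 + w)/(-5 + w))
s(O, G) = I*√6 (s(O, G) = √(-6) = I*√6)
s(b((5 + 5)/4), k) - (-1)*489 = I*√6 - (-1)*489 = I*√6 - 1*(-489) = I*√6 + 489 = 489 + I*√6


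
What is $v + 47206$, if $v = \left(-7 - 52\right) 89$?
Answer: $41955$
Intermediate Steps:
$v = -5251$ ($v = \left(-59\right) 89 = -5251$)
$v + 47206 = -5251 + 47206 = 41955$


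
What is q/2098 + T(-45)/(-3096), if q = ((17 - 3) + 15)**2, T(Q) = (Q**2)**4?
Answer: -1959896281495973/360856 ≈ -5.4312e+9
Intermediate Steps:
T(Q) = Q**8
q = 841 (q = (14 + 15)**2 = 29**2 = 841)
q/2098 + T(-45)/(-3096) = 841/2098 + (-45)**8/(-3096) = 841*(1/2098) + 16815125390625*(-1/3096) = 841/2098 - 1868347265625/344 = -1959896281495973/360856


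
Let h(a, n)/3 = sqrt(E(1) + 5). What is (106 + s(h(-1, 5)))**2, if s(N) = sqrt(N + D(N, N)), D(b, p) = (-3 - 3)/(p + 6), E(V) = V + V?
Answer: (106 + sqrt(-6/(6 + 3*sqrt(7)) + 3*sqrt(7)))**2 ≈ 11824.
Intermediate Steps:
E(V) = 2*V
D(b, p) = -6/(6 + p)
h(a, n) = 3*sqrt(7) (h(a, n) = 3*sqrt(2*1 + 5) = 3*sqrt(2 + 5) = 3*sqrt(7))
s(N) = sqrt(N - 6/(6 + N))
(106 + s(h(-1, 5)))**2 = (106 + sqrt((-6 + (3*sqrt(7))*(6 + 3*sqrt(7)))/(6 + 3*sqrt(7))))**2 = (106 + sqrt((-6 + 3*sqrt(7)*(6 + 3*sqrt(7)))/(6 + 3*sqrt(7))))**2 = (106 + sqrt(-6 + 3*sqrt(7)*(6 + 3*sqrt(7)))/sqrt(6 + 3*sqrt(7)))**2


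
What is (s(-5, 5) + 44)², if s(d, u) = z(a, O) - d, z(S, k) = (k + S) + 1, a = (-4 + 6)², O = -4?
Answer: 2500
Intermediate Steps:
a = 4 (a = 2² = 4)
z(S, k) = 1 + S + k (z(S, k) = (S + k) + 1 = 1 + S + k)
s(d, u) = 1 - d (s(d, u) = (1 + 4 - 4) - d = 1 - d)
(s(-5, 5) + 44)² = ((1 - 1*(-5)) + 44)² = ((1 + 5) + 44)² = (6 + 44)² = 50² = 2500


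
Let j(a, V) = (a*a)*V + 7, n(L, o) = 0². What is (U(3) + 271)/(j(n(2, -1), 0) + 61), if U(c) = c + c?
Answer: 277/68 ≈ 4.0735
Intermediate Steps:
n(L, o) = 0
U(c) = 2*c
j(a, V) = 7 + V*a² (j(a, V) = a²*V + 7 = V*a² + 7 = 7 + V*a²)
(U(3) + 271)/(j(n(2, -1), 0) + 61) = (2*3 + 271)/((7 + 0*0²) + 61) = (6 + 271)/((7 + 0*0) + 61) = 277/((7 + 0) + 61) = 277/(7 + 61) = 277/68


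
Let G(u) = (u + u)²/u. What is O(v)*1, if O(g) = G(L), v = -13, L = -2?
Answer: -8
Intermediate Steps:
G(u) = 4*u (G(u) = (2*u)²/u = (4*u²)/u = 4*u)
O(g) = -8 (O(g) = 4*(-2) = -8)
O(v)*1 = -8*1 = -8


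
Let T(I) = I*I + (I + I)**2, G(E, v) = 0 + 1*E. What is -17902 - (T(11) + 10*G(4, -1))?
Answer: -18547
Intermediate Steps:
G(E, v) = E (G(E, v) = 0 + E = E)
T(I) = 5*I**2 (T(I) = I**2 + (2*I)**2 = I**2 + 4*I**2 = 5*I**2)
-17902 - (T(11) + 10*G(4, -1)) = -17902 - (5*11**2 + 10*4) = -17902 - (5*121 + 40) = -17902 - (605 + 40) = -17902 - 1*645 = -17902 - 645 = -18547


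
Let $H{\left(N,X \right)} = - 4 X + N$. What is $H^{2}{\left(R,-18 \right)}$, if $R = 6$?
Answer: $6084$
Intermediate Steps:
$H{\left(N,X \right)} = N - 4 X$
$H^{2}{\left(R,-18 \right)} = \left(6 - -72\right)^{2} = \left(6 + 72\right)^{2} = 78^{2} = 6084$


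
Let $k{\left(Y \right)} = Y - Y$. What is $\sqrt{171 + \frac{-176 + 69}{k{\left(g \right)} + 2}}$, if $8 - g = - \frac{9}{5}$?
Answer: $\frac{\sqrt{470}}{2} \approx 10.84$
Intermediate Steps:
$g = \frac{49}{5}$ ($g = 8 - - \frac{9}{5} = 8 + \frac{9}{5} = \frac{49}{5} \approx 9.8$)
$k{\left(Y \right)} = 0$
$\sqrt{171 + \frac{-176 + 69}{k{\left(g \right)} + 2}} = \sqrt{171 + \frac{-176 + 69}{0 + 2}} = \sqrt{171 - \frac{107}{2}} = \sqrt{\frac{235}{2}} = \frac{\sqrt{470}}{2}$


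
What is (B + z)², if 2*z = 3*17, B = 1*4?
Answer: 3481/4 ≈ 870.25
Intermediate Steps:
B = 4
z = 51/2 (z = (3*17)/2 = (½)*51 = 51/2 ≈ 25.500)
(B + z)² = (4 + 51/2)² = (59/2)² = 3481/4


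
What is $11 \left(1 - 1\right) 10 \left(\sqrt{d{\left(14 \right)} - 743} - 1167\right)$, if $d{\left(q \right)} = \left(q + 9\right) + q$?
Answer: $0$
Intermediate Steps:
$d{\left(q \right)} = 9 + 2 q$ ($d{\left(q \right)} = \left(9 + q\right) + q = 9 + 2 q$)
$11 \left(1 - 1\right) 10 \left(\sqrt{d{\left(14 \right)} - 743} - 1167\right) = 11 \left(1 - 1\right) 10 \left(\sqrt{\left(9 + 2 \cdot 14\right) - 743} - 1167\right) = 11 \cdot 0 \cdot 10 \left(\sqrt{\left(9 + 28\right) - 743} - 1167\right) = 0 \cdot 10 \left(\sqrt{37 - 743} - 1167\right) = 0 \left(\sqrt{-706} - 1167\right) = 0 \left(i \sqrt{706} - 1167\right) = 0 \left(-1167 + i \sqrt{706}\right) = 0$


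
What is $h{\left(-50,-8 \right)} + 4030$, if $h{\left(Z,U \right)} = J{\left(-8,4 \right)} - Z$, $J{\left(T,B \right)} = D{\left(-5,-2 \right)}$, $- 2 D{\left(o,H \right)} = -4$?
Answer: $4082$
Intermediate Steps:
$D{\left(o,H \right)} = 2$ ($D{\left(o,H \right)} = \left(- \frac{1}{2}\right) \left(-4\right) = 2$)
$J{\left(T,B \right)} = 2$
$h{\left(Z,U \right)} = 2 - Z$
$h{\left(-50,-8 \right)} + 4030 = \left(2 - -50\right) + 4030 = \left(2 + 50\right) + 4030 = 52 + 4030 = 4082$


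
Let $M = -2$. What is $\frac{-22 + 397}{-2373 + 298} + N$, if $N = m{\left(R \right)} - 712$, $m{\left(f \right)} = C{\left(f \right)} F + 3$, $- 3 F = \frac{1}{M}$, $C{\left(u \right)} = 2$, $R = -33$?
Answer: $- \frac{176503}{249} \approx -708.85$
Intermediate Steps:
$F = \frac{1}{6}$ ($F = - \frac{1}{3 \left(-2\right)} = \left(- \frac{1}{3}\right) \left(- \frac{1}{2}\right) = \frac{1}{6} \approx 0.16667$)
$m{\left(f \right)} = \frac{10}{3}$ ($m{\left(f \right)} = 2 \cdot \frac{1}{6} + 3 = \frac{1}{3} + 3 = \frac{10}{3}$)
$N = - \frac{2126}{3}$ ($N = \frac{10}{3} - 712 = - \frac{2126}{3} \approx -708.67$)
$\frac{-22 + 397}{-2373 + 298} + N = \frac{-22 + 397}{-2373 + 298} - \frac{2126}{3} = \frac{375}{-2075} - \frac{2126}{3} = 375 \left(- \frac{1}{2075}\right) - \frac{2126}{3} = - \frac{15}{83} - \frac{2126}{3} = - \frac{176503}{249}$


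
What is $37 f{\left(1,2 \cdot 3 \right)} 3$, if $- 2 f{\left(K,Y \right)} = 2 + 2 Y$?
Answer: $-777$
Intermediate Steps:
$f{\left(K,Y \right)} = -1 - Y$ ($f{\left(K,Y \right)} = - \frac{2 + 2 Y}{2} = -1 - Y$)
$37 f{\left(1,2 \cdot 3 \right)} 3 = 37 \left(-1 - 2 \cdot 3\right) 3 = 37 \left(-1 - 6\right) 3 = 37 \left(-7\right) 3 = \left(-259\right) 3 = -777$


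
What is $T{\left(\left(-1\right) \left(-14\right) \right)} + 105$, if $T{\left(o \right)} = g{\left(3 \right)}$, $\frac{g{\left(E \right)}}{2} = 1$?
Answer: $107$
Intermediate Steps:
$g{\left(E \right)} = 2$ ($g{\left(E \right)} = 2 \cdot 1 = 2$)
$T{\left(o \right)} = 2$
$T{\left(\left(-1\right) \left(-14\right) \right)} + 105 = 2 + 105 = 107$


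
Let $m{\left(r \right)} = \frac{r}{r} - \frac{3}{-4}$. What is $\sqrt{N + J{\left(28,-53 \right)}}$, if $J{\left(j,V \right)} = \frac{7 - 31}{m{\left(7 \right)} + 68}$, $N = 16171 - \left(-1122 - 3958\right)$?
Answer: $\frac{\sqrt{183796923}}{93} \approx 145.78$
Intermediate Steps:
$m{\left(r \right)} = \frac{7}{4}$ ($m{\left(r \right)} = 1 - - \frac{3}{4} = 1 + \frac{3}{4} = \frac{7}{4}$)
$N = 21251$ ($N = 16171 - -5080 = 16171 + 5080 = 21251$)
$J{\left(j,V \right)} = - \frac{32}{93}$ ($J{\left(j,V \right)} = \frac{7 - 31}{\frac{7}{4} + 68} = - \frac{24}{\frac{279}{4}} = \left(-24\right) \frac{4}{279} = - \frac{32}{93}$)
$\sqrt{N + J{\left(28,-53 \right)}} = \sqrt{21251 - \frac{32}{93}} = \sqrt{\frac{1976311}{93}} = \frac{\sqrt{183796923}}{93}$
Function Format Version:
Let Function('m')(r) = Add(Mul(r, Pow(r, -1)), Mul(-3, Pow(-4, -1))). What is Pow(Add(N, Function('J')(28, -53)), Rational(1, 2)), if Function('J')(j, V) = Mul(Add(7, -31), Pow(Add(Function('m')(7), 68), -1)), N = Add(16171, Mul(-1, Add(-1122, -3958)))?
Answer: Mul(Rational(1, 93), Pow(183796923, Rational(1, 2))) ≈ 145.78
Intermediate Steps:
Function('m')(r) = Rational(7, 4) (Function('m')(r) = Add(1, Mul(-3, Rational(-1, 4))) = Add(1, Rational(3, 4)) = Rational(7, 4))
N = 21251 (N = Add(16171, Mul(-1, -5080)) = Add(16171, 5080) = 21251)
Function('J')(j, V) = Rational(-32, 93) (Function('J')(j, V) = Mul(Add(7, -31), Pow(Add(Rational(7, 4), 68), -1)) = Mul(-24, Pow(Rational(279, 4), -1)) = Mul(-24, Rational(4, 279)) = Rational(-32, 93))
Pow(Add(N, Function('J')(28, -53)), Rational(1, 2)) = Pow(Add(21251, Rational(-32, 93)), Rational(1, 2)) = Pow(Rational(1976311, 93), Rational(1, 2)) = Mul(Rational(1, 93), Pow(183796923, Rational(1, 2)))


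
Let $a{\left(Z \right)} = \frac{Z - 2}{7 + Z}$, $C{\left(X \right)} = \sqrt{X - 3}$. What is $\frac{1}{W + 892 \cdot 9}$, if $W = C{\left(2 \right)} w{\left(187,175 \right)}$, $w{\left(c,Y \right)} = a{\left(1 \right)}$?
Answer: $\frac{513792}{4124722177} + \frac{8 i}{4124722177} \approx 0.00012456 + 1.9395 \cdot 10^{-9} i$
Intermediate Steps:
$C{\left(X \right)} = \sqrt{-3 + X}$
$a{\left(Z \right)} = \frac{-2 + Z}{7 + Z}$
$w{\left(c,Y \right)} = - \frac{1}{8}$ ($w{\left(c,Y \right)} = \frac{-2 + 1}{7 + 1} = \frac{1}{8} \left(-1\right) = - \frac{1}{8}$)
$W = - \frac{i}{8}$ ($W = \sqrt{-3 + 2} \left(- \frac{1}{8}\right) = \sqrt{-1} \left(- \frac{1}{8}\right) = i \left(- \frac{1}{8}\right) = - \frac{i}{8} \approx - 0.125 i$)
$\frac{1}{W + 892 \cdot 9} = \frac{1}{- \frac{i}{8} + 892 \cdot 9} = \frac{1}{- \frac{i}{8} + 8028} = \frac{1}{8028 - \frac{i}{8}} = \frac{64 \left(8028 + \frac{i}{8}\right)}{4124722177}$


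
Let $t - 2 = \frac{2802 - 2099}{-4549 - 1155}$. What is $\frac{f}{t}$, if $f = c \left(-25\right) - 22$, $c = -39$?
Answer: $\frac{5435912}{10705} \approx 507.79$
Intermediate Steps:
$f = 953$ ($f = \left(-39\right) \left(-25\right) - 22 = 975 - 22 = 953$)
$t = \frac{10705}{5704}$ ($t = 2 + \frac{2802 - 2099}{-4549 - 1155} = 2 + \frac{703}{-5704} = 2 + 703 \left(- \frac{1}{5704}\right) = 2 - \frac{703}{5704} = \frac{10705}{5704} \approx 1.8768$)
$\frac{f}{t} = \frac{953}{\frac{10705}{5704}} = 953 \cdot \frac{5704}{10705} = \frac{5435912}{10705}$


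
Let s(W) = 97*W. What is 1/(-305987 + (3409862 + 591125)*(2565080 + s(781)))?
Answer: 1/10565954200132 ≈ 9.4644e-14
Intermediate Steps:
1/(-305987 + (3409862 + 591125)*(2565080 + s(781))) = 1/(-305987 + (3409862 + 591125)*(2565080 + 97*781)) = 1/(-305987 + 4000987*(2565080 + 75757)) = 1/(-305987 + 4000987*2640837) = 1/(-305987 + 10565954506119) = 1/10565954200132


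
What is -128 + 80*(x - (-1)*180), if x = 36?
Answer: 17152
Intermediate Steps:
-128 + 80*(x - (-1)*180) = -128 + 80*(36 - (-1)*180) = -128 + 80*(36 - 1*(-180)) = -128 + 80*(36 + 180) = -128 + 80*216 = -128 + 17280 = 17152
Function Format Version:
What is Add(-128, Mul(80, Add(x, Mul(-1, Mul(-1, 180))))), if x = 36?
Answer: 17152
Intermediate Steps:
Add(-128, Mul(80, Add(x, Mul(-1, Mul(-1, 180))))) = Add(-128, Mul(80, Add(36, Mul(-1, Mul(-1, 180))))) = Add(-128, Mul(80, Add(36, Mul(-1, -180)))) = Add(-128, Mul(80, Add(36, 180))) = Add(-128, Mul(80, 216)) = Add(-128, 17280) = 17152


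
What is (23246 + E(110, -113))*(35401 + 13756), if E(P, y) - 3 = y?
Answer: 1137296352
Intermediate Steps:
E(P, y) = 3 + y
(23246 + E(110, -113))*(35401 + 13756) = (23246 + (3 - 113))*(35401 + 13756) = (23246 - 110)*49157 = 23136*49157 = 1137296352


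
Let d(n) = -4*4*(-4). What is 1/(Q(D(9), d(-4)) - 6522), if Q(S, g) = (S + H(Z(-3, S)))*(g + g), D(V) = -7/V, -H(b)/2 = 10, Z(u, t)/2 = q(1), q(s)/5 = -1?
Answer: -9/82634 ≈ -0.00010891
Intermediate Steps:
q(s) = -5 (q(s) = 5*(-1) = -5)
Z(u, t) = -10 (Z(u, t) = 2*(-5) = -10)
d(n) = 64 (d(n) = -16*(-4) = 64)
H(b) = -20 (H(b) = -2*10 = -20)
Q(S, g) = 2*g*(-20 + S) (Q(S, g) = (S - 20)*(g + g) = (-20 + S)*(2*g) = 2*g*(-20 + S))
1/(Q(D(9), d(-4)) - 6522) = 1/(2*64*(-20 - 7/9) - 6522) = 1/(2*64*(-187/9) - 6522) = 1/(-23936/9 - 6522) = 1/(-82634/9) = -9/82634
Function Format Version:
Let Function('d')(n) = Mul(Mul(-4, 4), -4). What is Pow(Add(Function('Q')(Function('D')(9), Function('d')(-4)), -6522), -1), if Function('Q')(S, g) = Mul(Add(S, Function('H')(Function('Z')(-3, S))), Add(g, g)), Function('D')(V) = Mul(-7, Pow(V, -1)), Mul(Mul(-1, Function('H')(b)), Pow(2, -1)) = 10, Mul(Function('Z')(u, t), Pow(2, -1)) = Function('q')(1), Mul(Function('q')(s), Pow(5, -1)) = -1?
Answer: Rational(-9, 82634) ≈ -0.00010891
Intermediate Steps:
Function('q')(s) = -5 (Function('q')(s) = Mul(5, -1) = -5)
Function('Z')(u, t) = -10 (Function('Z')(u, t) = Mul(2, -5) = -10)
Function('d')(n) = 64 (Function('d')(n) = Mul(-16, -4) = 64)
Function('H')(b) = -20 (Function('H')(b) = Mul(-2, 10) = -20)
Function('Q')(S, g) = Mul(2, g, Add(-20, S)) (Function('Q')(S, g) = Mul(Add(S, -20), Add(g, g)) = Mul(Add(-20, S), Mul(2, g)) = Mul(2, g, Add(-20, S)))
Pow(Add(Function('Q')(Function('D')(9), Function('d')(-4)), -6522), -1) = Pow(Add(Mul(2, 64, Add(-20, Mul(-7, Pow(9, -1)))), -6522), -1) = Pow(Add(Mul(2, 64, Add(-20, Mul(-7, Rational(1, 9)))), -6522), -1) = Pow(Add(Mul(2, 64, Add(-20, Rational(-7, 9))), -6522), -1) = Pow(Add(Mul(2, 64, Rational(-187, 9)), -6522), -1) = Pow(Add(Rational(-23936, 9), -6522), -1) = Pow(Rational(-82634, 9), -1) = Rational(-9, 82634)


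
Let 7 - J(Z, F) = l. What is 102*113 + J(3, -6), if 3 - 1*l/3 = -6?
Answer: 11506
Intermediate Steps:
l = 27 (l = 9 - 3*(-6) = 9 + 18 = 27)
J(Z, F) = -20 (J(Z, F) = 7 - 1*27 = 7 - 27 = -20)
102*113 + J(3, -6) = 102*113 - 20 = 11526 - 20 = 11506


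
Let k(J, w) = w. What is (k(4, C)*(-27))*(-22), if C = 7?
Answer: 4158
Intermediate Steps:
(k(4, C)*(-27))*(-22) = (7*(-27))*(-22) = -189*(-22) = 4158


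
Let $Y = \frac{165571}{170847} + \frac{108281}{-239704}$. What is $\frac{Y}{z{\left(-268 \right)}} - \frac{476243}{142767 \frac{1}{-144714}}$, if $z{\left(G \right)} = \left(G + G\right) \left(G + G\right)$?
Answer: $\frac{4741931331930143015721005}{9822995410048528896} \approx 4.8274 \cdot 10^{5}$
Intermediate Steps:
$Y = \frac{1115186683}{2155405752}$ ($Y = 165571 \cdot \frac{1}{170847} + 108281 \left(- \frac{1}{239704}\right) = \frac{165571}{170847} - \frac{5699}{12616} = \frac{1115186683}{2155405752} \approx 0.51739$)
$z{\left(G \right)} = 4 G^{2}$ ($z{\left(G \right)} = 2 G 2 G = 4 G^{2}$)
$\frac{Y}{z{\left(-268 \right)}} - \frac{476243}{142767 \frac{1}{-144714}} = \frac{1115186683}{2155405752 \cdot 4 \left(-268\right)^{2}} - \frac{476243}{142767 \frac{1}{-144714}} = \frac{1115186683}{2155405752 \cdot 4 \cdot 71824} - \frac{476243}{142767 \left(- \frac{1}{144714}\right)} = \frac{1115186683}{2155405752 \cdot 287296} - \frac{476243}{- \frac{47589}{48238}} = \frac{1115186683}{2155405752} \cdot \frac{1}{287296} - - \frac{22973009834}{47589} = \frac{1115186683}{619239450926592} + \frac{22973009834}{47589} = \frac{4741931331930143015721005}{9822995410048528896}$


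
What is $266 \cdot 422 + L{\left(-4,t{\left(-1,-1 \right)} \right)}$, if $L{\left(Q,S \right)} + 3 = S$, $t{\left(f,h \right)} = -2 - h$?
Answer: $112248$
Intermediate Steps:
$L{\left(Q,S \right)} = -3 + S$
$266 \cdot 422 + L{\left(-4,t{\left(-1,-1 \right)} \right)} = 266 \cdot 422 - 4 = 112252 + \left(-3 + \left(-2 + 1\right)\right) = 112252 - 4 = 112248$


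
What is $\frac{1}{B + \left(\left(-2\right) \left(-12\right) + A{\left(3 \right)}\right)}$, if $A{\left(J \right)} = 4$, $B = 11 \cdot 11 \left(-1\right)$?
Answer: $- \frac{1}{93} \approx -0.010753$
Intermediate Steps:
$B = -121$ ($B = 121 \left(-1\right) = -121$)
$\frac{1}{B + \left(\left(-2\right) \left(-12\right) + A{\left(3 \right)}\right)} = \frac{1}{-121 + \left(\left(-2\right) \left(-12\right) + 4\right)} = \frac{1}{-121 + \left(24 + 4\right)} = \frac{1}{-121 + 28} = \frac{1}{-93} = - \frac{1}{93}$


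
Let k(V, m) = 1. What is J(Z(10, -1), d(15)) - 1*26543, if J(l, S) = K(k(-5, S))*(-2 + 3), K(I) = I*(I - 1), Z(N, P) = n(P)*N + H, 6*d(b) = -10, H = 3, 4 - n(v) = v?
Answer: -26543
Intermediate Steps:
n(v) = 4 - v
d(b) = -5/3 (d(b) = (⅙)*(-10) = -5/3)
Z(N, P) = 3 + N*(4 - P) (Z(N, P) = (4 - P)*N + 3 = N*(4 - P) + 3 = 3 + N*(4 - P))
K(I) = I*(-1 + I)
J(l, S) = 0 (J(l, S) = (1*(-1 + 1))*(-2 + 3) = (1*0)*1 = 0*1 = 0)
J(Z(10, -1), d(15)) - 1*26543 = 0 - 1*26543 = 0 - 26543 = -26543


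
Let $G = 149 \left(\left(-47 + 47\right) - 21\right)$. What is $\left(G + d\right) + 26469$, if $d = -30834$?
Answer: $-7494$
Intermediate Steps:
$G = -3129$ ($G = 149 \left(0 - 21\right) = 149 \left(-21\right) = -3129$)
$\left(G + d\right) + 26469 = \left(-3129 - 30834\right) + 26469 = -33963 + 26469 = -7494$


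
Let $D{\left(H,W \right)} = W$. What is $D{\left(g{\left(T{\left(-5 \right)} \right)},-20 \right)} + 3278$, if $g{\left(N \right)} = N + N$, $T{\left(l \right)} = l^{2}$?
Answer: $3258$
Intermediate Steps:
$g{\left(N \right)} = 2 N$
$D{\left(g{\left(T{\left(-5 \right)} \right)},-20 \right)} + 3278 = -20 + 3278 = 3258$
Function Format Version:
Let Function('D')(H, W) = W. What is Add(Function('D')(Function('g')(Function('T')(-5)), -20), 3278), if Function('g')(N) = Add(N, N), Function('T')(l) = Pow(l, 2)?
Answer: 3258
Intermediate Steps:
Function('g')(N) = Mul(2, N)
Add(Function('D')(Function('g')(Function('T')(-5)), -20), 3278) = Add(-20, 3278) = 3258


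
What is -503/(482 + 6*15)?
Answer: -503/572 ≈ -0.87937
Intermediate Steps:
-503/(482 + 6*15) = -503/(482 + 90) = -503/572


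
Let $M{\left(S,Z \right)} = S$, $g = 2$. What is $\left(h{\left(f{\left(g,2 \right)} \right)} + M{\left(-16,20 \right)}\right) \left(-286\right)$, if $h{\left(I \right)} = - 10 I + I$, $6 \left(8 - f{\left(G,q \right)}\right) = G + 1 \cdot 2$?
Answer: $23452$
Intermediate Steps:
$f{\left(G,q \right)} = \frac{23}{3} - \frac{G}{6}$ ($f{\left(G,q \right)} = 8 - \frac{G + 1 \cdot 2}{6} = 8 - \frac{G + 2}{6} = 8 - \frac{2 + G}{6} = 8 - \left(\frac{1}{3} + \frac{G}{6}\right) = \frac{23}{3} - \frac{G}{6}$)
$h{\left(I \right)} = - 9 I$
$\left(h{\left(f{\left(g,2 \right)} \right)} + M{\left(-16,20 \right)}\right) \left(-286\right) = \left(- 9 \left(\frac{23}{3} - \frac{1}{3}\right) - 16\right) \left(-286\right) = \left(\left(-9\right) \frac{22}{3} - 16\right) \left(-286\right) = \left(-66 - 16\right) \left(-286\right) = \left(-82\right) \left(-286\right) = 23452$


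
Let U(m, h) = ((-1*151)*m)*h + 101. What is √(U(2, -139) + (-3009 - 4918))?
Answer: 2*√8538 ≈ 184.80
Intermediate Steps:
U(m, h) = 101 - 151*h*m (U(m, h) = (-151*m)*h + 101 = -151*h*m + 101 = 101 - 151*h*m)
√(U(2, -139) + (-3009 - 4918)) = √((101 - 151*(-139)*2) + (-3009 - 4918)) = √((101 + 41978) - 7927) = √(42079 - 7927) = √34152 = 2*√8538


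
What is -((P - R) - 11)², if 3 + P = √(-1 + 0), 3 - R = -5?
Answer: -483 + 44*I ≈ -483.0 + 44.0*I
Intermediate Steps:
R = 8 (R = 3 - 1*(-5) = 3 + 5 = 8)
P = -3 + I (P = -3 + √(-1 + 0) = -3 + √(-1) = -3 + I ≈ -3.0 + 1.0*I)
-((P - R) - 11)² = -(((-3 + I) - 1*8) - 11)² = -(((-3 + I) - 8) - 11)² = -((-11 + I) - 11)² = -(-22 + I)²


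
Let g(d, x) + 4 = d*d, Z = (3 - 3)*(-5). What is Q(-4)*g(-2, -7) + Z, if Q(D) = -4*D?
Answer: 0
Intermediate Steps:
Z = 0 (Z = 0*(-5) = 0)
g(d, x) = -4 + d² (g(d, x) = -4 + d*d = -4 + d²)
Q(-4)*g(-2, -7) + Z = (-4*(-4))*(-4 + (-2)²) + 0 = 16*(-4 + 4) + 0 = 16*0 + 0 = 0 + 0 = 0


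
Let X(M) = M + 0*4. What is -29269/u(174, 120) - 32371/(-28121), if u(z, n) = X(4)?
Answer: -822944065/112484 ≈ -7316.1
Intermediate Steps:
X(M) = M (X(M) = M + 0 = M)
u(z, n) = 4
-29269/u(174, 120) - 32371/(-28121) = -29269/4 - 32371/(-28121) = -29269*¼ - 32371*(-1/28121) = -29269/4 + 32371/28121 = -822944065/112484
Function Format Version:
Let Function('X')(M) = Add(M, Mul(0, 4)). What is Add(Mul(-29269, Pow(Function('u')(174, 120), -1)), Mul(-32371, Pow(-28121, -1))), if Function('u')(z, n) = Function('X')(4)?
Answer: Rational(-822944065, 112484) ≈ -7316.1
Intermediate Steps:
Function('X')(M) = M (Function('X')(M) = Add(M, 0) = M)
Function('u')(z, n) = 4
Add(Mul(-29269, Pow(Function('u')(174, 120), -1)), Mul(-32371, Pow(-28121, -1))) = Add(Mul(-29269, Pow(4, -1)), Mul(-32371, Pow(-28121, -1))) = Add(Mul(-29269, Rational(1, 4)), Mul(-32371, Rational(-1, 28121))) = Add(Rational(-29269, 4), Rational(32371, 28121)) = Rational(-822944065, 112484)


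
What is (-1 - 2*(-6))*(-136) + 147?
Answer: -1349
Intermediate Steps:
(-1 - 2*(-6))*(-136) + 147 = (-1 + 12)*(-136) + 147 = 11*(-136) + 147 = -1496 + 147 = -1349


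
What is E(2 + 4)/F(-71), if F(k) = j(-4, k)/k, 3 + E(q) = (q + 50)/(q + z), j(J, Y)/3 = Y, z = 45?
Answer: -97/153 ≈ -0.63399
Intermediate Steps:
j(J, Y) = 3*Y
E(q) = -3 + (50 + q)/(45 + q) (E(q) = -3 + (q + 50)/(q + 45) = -3 + (50 + q)/(45 + q))
F(k) = 3 (F(k) = (3*k)/k = 3)
E(2 + 4)/F(-71) = ((-85 - 2*(2 + 4))/(45 + (2 + 4)))/3 = ((-85 - 2*6)/(45 + 6))*(⅓) = ((-85 - 12)/51)*(⅓) = ((1/51)*(-97))*(⅓) = -97/51*⅓ = -97/153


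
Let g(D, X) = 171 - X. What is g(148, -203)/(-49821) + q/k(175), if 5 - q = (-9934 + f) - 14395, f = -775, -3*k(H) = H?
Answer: -536133131/1245525 ≈ -430.45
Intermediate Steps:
k(H) = -H/3
q = 25109 (q = 5 - ((-9934 - 775) - 14395) = 5 - (-10709 - 14395) = 5 - 1*(-25104) = 5 + 25104 = 25109)
g(148, -203)/(-49821) + q/k(175) = (171 - 1*(-203))/(-49821) + 25109/((-1/3*175)) = (171 + 203)*(-1/49821) + 25109/(-175/3) = 374*(-1/49821) + 25109*(-3/175) = -374/49821 - 10761/25 = -536133131/1245525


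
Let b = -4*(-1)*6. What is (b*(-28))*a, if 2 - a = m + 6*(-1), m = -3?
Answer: -7392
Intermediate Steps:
b = 24 (b = 4*6 = 24)
a = 11 (a = 2 - (-3 + 6*(-1)) = 2 - (-3 - 6) = 2 - 1*(-9) = 2 + 9 = 11)
(b*(-28))*a = (24*(-28))*11 = -672*11 = -7392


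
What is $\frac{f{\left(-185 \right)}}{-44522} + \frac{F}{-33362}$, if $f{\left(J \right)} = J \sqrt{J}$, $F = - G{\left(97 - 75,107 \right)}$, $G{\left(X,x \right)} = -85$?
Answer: $- \frac{85}{33362} + \frac{185 i \sqrt{185}}{44522} \approx -0.0025478 + 0.056517 i$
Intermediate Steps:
$F = 85$ ($F = \left(-1\right) \left(-85\right) = 85$)
$f{\left(J \right)} = J^{\frac{3}{2}}$
$\frac{f{\left(-185 \right)}}{-44522} + \frac{F}{-33362} = \frac{\left(-185\right)^{\frac{3}{2}}}{-44522} + \frac{85}{-33362} = - 185 i \sqrt{185} \left(- \frac{1}{44522}\right) + 85 \left(- \frac{1}{33362}\right) = \frac{185 i \sqrt{185}}{44522} - \frac{85}{33362} = - \frac{85}{33362} + \frac{185 i \sqrt{185}}{44522}$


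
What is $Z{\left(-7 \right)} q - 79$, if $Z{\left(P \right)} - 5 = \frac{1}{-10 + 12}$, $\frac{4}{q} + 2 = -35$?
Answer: $- \frac{2945}{37} \approx -79.595$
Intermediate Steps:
$q = - \frac{4}{37}$ ($q = \frac{4}{-2 - 35} = \frac{4}{-37} = 4 \left(- \frac{1}{37}\right) = - \frac{4}{37} \approx -0.10811$)
$Z{\left(P \right)} = \frac{11}{2}$ ($Z{\left(P \right)} = 5 + \frac{1}{-10 + 12} = 5 + \frac{1}{2} = \frac{11}{2}$)
$Z{\left(-7 \right)} q - 79 = \frac{11}{2} \left(- \frac{4}{37}\right) - 79 = - \frac{22}{37} - 79 = - \frac{2945}{37}$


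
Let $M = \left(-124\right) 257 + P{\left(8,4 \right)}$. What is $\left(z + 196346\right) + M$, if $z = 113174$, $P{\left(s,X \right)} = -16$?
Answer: $277636$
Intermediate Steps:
$M = -31884$ ($M = \left(-124\right) 257 - 16 = -31868 - 16 = -31884$)
$\left(z + 196346\right) + M = \left(113174 + 196346\right) - 31884 = 309520 - 31884 = 277636$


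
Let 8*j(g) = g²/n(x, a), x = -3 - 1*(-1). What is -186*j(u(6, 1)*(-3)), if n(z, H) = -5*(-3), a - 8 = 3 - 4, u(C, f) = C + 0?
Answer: -2511/5 ≈ -502.20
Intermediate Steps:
x = -2 (x = -3 + 1 = -2)
u(C, f) = C
a = 7 (a = 8 + (3 - 4) = 8 - 1 = 7)
n(z, H) = 15
j(g) = g²/120 (j(g) = (g²/15)/8 = g²/120)
-186*j(u(6, 1)*(-3)) = -31*(6*(-3))²/20 = -31*(-18)²/20 = -31*324/20 = -186*27/10 = -2511/5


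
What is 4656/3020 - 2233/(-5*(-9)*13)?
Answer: -40199/17667 ≈ -2.2754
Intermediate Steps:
4656/3020 - 2233/(-5*(-9)*13) = 4656*(1/3020) - 2233/(45*13) = 1164/755 - 2233/585 = -40199/17667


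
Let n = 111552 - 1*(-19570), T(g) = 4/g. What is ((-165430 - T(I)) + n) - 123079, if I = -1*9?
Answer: -1416479/9 ≈ -1.5739e+5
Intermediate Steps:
I = -9
n = 131122 (n = 111552 + 19570 = 131122)
((-165430 - T(I)) + n) - 123079 = ((-165430 - 4/(-9)) + 131122) - 123079 = ((-165430 - 4*(-1)/9) + 131122) - 123079 = ((-165430 - 1*(-4/9)) + 131122) - 123079 = ((-165430 + 4/9) + 131122) - 123079 = (-1488866/9 + 131122) - 123079 = -308768/9 - 123079 = -1416479/9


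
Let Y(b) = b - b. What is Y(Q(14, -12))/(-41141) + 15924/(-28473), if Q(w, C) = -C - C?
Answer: -5308/9491 ≈ -0.55927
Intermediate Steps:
Q(w, C) = -2*C
Y(b) = 0
Y(Q(14, -12))/(-41141) + 15924/(-28473) = 0/(-41141) + 15924/(-28473) = 0*(-1/41141) + 15924*(-1/28473) = 0 - 5308/9491 = -5308/9491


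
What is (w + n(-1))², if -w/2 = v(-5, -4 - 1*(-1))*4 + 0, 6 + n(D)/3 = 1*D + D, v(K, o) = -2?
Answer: 64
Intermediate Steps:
n(D) = -18 + 6*D (n(D) = -18 + 3*(1*D + D) = -18 + 3*(D + D) = -18 + 3*(2*D) = -18 + 6*D)
w = 16 (w = -2*(-2*4 + 0) = -2*(-8 + 0) = -2*(-8) = 16)
(w + n(-1))² = (16 + (-18 + 6*(-1)))² = (16 + (-18 - 6))² = (16 - 24)² = (-8)² = 64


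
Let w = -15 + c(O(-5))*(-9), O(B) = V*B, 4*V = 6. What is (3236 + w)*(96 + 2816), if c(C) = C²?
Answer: 7905352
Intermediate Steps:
V = 3/2 (V = (¼)*6 = 3/2 ≈ 1.5000)
O(B) = 3*B/2
w = -2085/4 (w = -15 + ((3/2)*(-5))²*(-9) = -15 + (-15/2)²*(-9) = -15 + (225/4)*(-9) = -15 - 2025/4 = -2085/4 ≈ -521.25)
(3236 + w)*(96 + 2816) = (3236 - 2085/4)*(96 + 2816) = (10859/4)*2912 = 7905352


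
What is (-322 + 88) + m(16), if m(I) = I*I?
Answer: 22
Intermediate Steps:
m(I) = I²
(-322 + 88) + m(16) = (-322 + 88) + 16² = -234 + 256 = 22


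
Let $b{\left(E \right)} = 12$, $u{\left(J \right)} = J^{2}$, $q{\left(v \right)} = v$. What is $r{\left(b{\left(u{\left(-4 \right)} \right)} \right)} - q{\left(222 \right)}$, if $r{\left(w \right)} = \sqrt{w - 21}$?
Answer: $-222 + 3 i \approx -222.0 + 3.0 i$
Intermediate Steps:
$r{\left(w \right)} = \sqrt{-21 + w}$
$r{\left(b{\left(u{\left(-4 \right)} \right)} \right)} - q{\left(222 \right)} = \sqrt{-21 + 12} - 222 = \sqrt{-9} - 222 = 3 i - 222 = -222 + 3 i$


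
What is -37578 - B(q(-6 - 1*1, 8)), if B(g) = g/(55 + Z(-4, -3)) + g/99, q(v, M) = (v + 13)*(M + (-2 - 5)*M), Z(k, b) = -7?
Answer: -413260/11 ≈ -37569.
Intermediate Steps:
q(v, M) = -6*M*(13 + v) (q(v, M) = (13 + v)*(M - 7*M) = (13 + v)*(-6*M) = -6*M*(13 + v))
B(g) = 49*g/1584 (B(g) = g/(55 - 7) + g/99 = g/48 + g*(1/99) = g*(1/48) + g/99 = g/48 + g/99 = 49*g/1584)
-37578 - B(q(-6 - 1*1, 8)) = -37578 - 49*(-6*8*(13 + (-6 - 1*1)))/1584 = -37578 - 49*(-6*8*(13 + (-6 - 1)))/1584 = -37578 - 49*(-6*8*(13 - 7))/1584 = -37578 - 49*(-6*8*6)/1584 = -37578 - 49*(-288)/1584 = -37578 - 1*(-98/11) = -37578 + 98/11 = -413260/11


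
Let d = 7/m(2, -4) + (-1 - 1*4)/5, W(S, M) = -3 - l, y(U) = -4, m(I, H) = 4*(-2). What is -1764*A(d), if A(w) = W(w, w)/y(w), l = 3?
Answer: -2646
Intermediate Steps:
m(I, H) = -8
W(S, M) = -6 (W(S, M) = -3 - 1*3 = -3 - 3 = -6)
d = -15/8 (d = 7/(-8) + (-1 - 1*4)/5 = 7*(-⅛) + (-1 - 4)*(⅕) = -7/8 - 5*⅕ = -7/8 - 1 = -15/8 ≈ -1.8750)
A(w) = 3/2 (A(w) = -6/(-4) = -6*(-¼) = 3/2)
-1764*A(d) = -1764*3/2 = -2646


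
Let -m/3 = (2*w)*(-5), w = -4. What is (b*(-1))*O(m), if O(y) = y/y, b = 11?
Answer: -11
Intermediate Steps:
m = -120 (m = -3*2*(-4)*(-5) = -(-24)*(-5) = -3*40 = -120)
O(y) = 1
(b*(-1))*O(m) = (11*(-1))*1 = -11*1 = -11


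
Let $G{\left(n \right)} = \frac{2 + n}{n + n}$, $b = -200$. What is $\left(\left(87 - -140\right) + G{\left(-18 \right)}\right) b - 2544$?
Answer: $- \frac{432296}{9} \approx -48033.0$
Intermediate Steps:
$G{\left(n \right)} = \frac{2 + n}{2 n}$
$\left(\left(87 - -140\right) + G{\left(-18 \right)}\right) b - 2544 = \left(\left(87 - -140\right) + \frac{2 - 18}{2 \left(-18\right)}\right) \left(-200\right) - 2544 = \left(\left(87 + 140\right) + \frac{1}{2} \left(- \frac{1}{18}\right) \left(-16\right)\right) \left(-200\right) - 2544 = \left(227 + \frac{4}{9}\right) \left(-200\right) - 2544 = \frac{2047}{9} \left(-200\right) - 2544 = - \frac{409400}{9} - 2544 = - \frac{432296}{9}$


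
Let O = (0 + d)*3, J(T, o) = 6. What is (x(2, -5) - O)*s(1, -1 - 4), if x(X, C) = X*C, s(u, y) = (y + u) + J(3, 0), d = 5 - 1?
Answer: -44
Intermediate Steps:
d = 4
O = 12 (O = (0 + 4)*3 = 4*3 = 12)
s(u, y) = 6 + u + y (s(u, y) = (y + u) + 6 = (u + y) + 6 = 6 + u + y)
x(X, C) = C*X
(x(2, -5) - O)*s(1, -1 - 4) = (-5*2 - 1*12)*(6 + 1 + (-1 - 4)) = (-10 - 12)*(6 + 1 - 5) = -22*2 = -44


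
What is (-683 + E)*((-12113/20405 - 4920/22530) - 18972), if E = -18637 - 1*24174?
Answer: 1149595101422622/1393105 ≈ 8.2520e+8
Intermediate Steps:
E = -42811 (E = -18637 - 24174 = -42811)
(-683 + E)*((-12113/20405 - 4920/22530) - 18972) = (-683 - 42811)*((-12113/20405 - 4920/22530) - 18972) = -43494*((-12113*1/20405 - 4920*1/22530) - 18972) = -43494*((-12113/20405 - 164/751) - 18972) = -43494*(-12443283/15324155 - 18972) = -43494*(-290742311943/15324155) = 1149595101422622/1393105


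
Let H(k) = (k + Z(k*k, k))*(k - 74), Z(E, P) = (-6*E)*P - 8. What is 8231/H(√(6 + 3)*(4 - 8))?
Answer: -8231/889928 ≈ -0.0092491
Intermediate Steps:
Z(E, P) = -8 - 6*E*P (Z(E, P) = -6*E*P - 8 = -8 - 6*E*P)
H(k) = (-74 + k)*(-8 + k - 6*k³) (H(k) = (k + (-8 - 6*k*k*k))*(k - 74) = (k + (-8 - 6*k²*k))*(-74 + k) = (k + (-8 - 6*k³))*(-74 + k) = (-8 + k - 6*k³)*(-74 + k) = (-74 + k)*(-8 + k - 6*k³))
8231/H(√(6 + 3)*(4 - 8)) = 8231/(592 + (√(6 + 3)*(4 - 8))² - 82*√(6 + 3)*(4 - 8) - 6*(4 - 8)⁴*(6 + 3)² + 444*(√(6 + 3)*(4 - 8))³) = 8231/(592 + (√9*(-4))² - 82*√9*(-4) - 6*(√9*(-4))⁴ + 444*(√9*(-4))³) = 8231/(592 + (3*(-4))² - 246*(-4) - 6*(3*(-4))⁴ + 444*(3*(-4))³) = 8231/(592 + (-12)² - 82*(-12) - 6*(-12)⁴ + 444*(-12)³) = 8231/(592 + 144 + 984 - 6*20736 + 444*(-1728)) = 8231/(592 + 144 + 984 - 124416 - 767232) = 8231/(-889928) = 8231*(-1/889928) = -8231/889928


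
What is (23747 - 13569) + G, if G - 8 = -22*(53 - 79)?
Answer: 10758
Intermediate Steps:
G = 580 (G = 8 - 22*(53 - 79) = 8 - 22*(-26) = 8 + 572 = 580)
(23747 - 13569) + G = (23747 - 13569) + 580 = 10178 + 580 = 10758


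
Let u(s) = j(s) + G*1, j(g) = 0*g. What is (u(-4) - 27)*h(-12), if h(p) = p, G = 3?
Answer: 288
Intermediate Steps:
j(g) = 0
u(s) = 3 (u(s) = 0 + 3*1 = 0 + 3 = 3)
(u(-4) - 27)*h(-12) = (3 - 27)*(-12) = -24*(-12) = 288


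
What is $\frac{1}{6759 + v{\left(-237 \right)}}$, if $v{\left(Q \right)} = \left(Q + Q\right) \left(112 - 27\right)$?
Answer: $- \frac{1}{33531} \approx -2.9823 \cdot 10^{-5}$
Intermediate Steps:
$v{\left(Q \right)} = 170 Q$ ($v{\left(Q \right)} = 2 Q 85 = 170 Q$)
$\frac{1}{6759 + v{\left(-237 \right)}} = \frac{1}{6759 + 170 \left(-237\right)} = \frac{1}{6759 - 40290} = \frac{1}{-33531} = - \frac{1}{33531}$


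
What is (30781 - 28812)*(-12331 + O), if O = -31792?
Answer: -86878187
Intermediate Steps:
(30781 - 28812)*(-12331 + O) = (30781 - 28812)*(-12331 - 31792) = 1969*(-44123) = -86878187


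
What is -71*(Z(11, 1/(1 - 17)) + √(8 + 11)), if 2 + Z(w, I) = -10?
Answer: 852 - 71*√19 ≈ 542.52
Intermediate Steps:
Z(w, I) = -12 (Z(w, I) = -2 - 10 = -12)
-71*(Z(11, 1/(1 - 17)) + √(8 + 11)) = -71*(-12 + √(8 + 11)) = -71*(-12 + √19) = 852 - 71*√19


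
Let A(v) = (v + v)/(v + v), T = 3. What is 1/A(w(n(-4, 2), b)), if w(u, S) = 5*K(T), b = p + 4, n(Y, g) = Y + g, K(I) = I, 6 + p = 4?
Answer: 1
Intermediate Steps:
p = -2 (p = -6 + 4 = -2)
b = 2 (b = -2 + 4 = 2)
w(u, S) = 15 (w(u, S) = 5*3 = 15)
A(v) = 1 (A(v) = (2*v)/((2*v)) = (2*v)*(1/(2*v)) = 1)
1/A(w(n(-4, 2), b)) = 1/1 = 1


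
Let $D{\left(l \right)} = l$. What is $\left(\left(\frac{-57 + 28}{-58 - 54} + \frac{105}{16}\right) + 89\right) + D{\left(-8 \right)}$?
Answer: $\frac{2459}{28} \approx 87.821$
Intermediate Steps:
$\left(\left(\frac{-57 + 28}{-58 - 54} + \frac{105}{16}\right) + 89\right) + D{\left(-8 \right)} = \left(\left(\frac{-57 + 28}{-58 - 54} + \frac{105}{16}\right) + 89\right) - 8 = \left(\left(- \frac{29}{-58 - 54} + 105 \cdot \frac{1}{16}\right) + 89\right) - 8 = \left(\left(- \frac{29}{-58 - 54} + \frac{105}{16}\right) + 89\right) - 8 = \left(\left(- \frac{29}{-112} + \frac{105}{16}\right) + 89\right) - 8 = \left(\left(\left(-29\right) \left(- \frac{1}{112}\right) + \frac{105}{16}\right) + 89\right) - 8 = \left(\left(\frac{29}{112} + \frac{105}{16}\right) + 89\right) - 8 = \left(\frac{191}{28} + 89\right) - 8 = \frac{2683}{28} - 8 = \frac{2459}{28}$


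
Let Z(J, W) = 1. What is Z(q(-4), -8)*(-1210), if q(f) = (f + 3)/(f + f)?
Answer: -1210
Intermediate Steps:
q(f) = (3 + f)/(2*f) (q(f) = (3 + f)/((2*f)) = (3 + f)*(1/(2*f)) = (3 + f)/(2*f))
Z(q(-4), -8)*(-1210) = 1*(-1210) = -1210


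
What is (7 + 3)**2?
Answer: 100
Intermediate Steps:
(7 + 3)**2 = 10**2 = 100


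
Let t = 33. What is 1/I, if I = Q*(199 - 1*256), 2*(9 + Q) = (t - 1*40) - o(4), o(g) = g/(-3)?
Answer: 2/1349 ≈ 0.0014826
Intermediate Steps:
o(g) = -g/3 (o(g) = g*(-⅓) = -g/3)
Q = -71/6 (Q = -9 + ((33 - 1*40) - (-1)*4/3)/2 = -9 + ((33 - 40) - 1*(-4/3))/2 = -9 + (-7 + 4/3)/2 = -9 + (½)*(-17/3) = -9 - 17/6 = -71/6 ≈ -11.833)
I = 1349/2 (I = -71*(199 - 1*256)/6 = -71*(199 - 256)/6 = -71/6*(-57) = 1349/2 ≈ 674.50)
1/I = 1/(1349/2) = 2/1349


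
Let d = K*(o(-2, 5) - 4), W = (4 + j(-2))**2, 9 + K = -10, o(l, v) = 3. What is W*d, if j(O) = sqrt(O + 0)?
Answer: 266 + 152*I*sqrt(2) ≈ 266.0 + 214.96*I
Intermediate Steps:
j(O) = sqrt(O)
K = -19 (K = -9 - 10 = -19)
W = (4 + I*sqrt(2))**2 (W = (4 + sqrt(-2))**2 = (4 + I*sqrt(2))**2 ≈ 14.0 + 11.314*I)
d = 19 (d = -19*(3 - 4) = -19*(-1) = 19)
W*d = (4 + I*sqrt(2))**2*19 = 19*(4 + I*sqrt(2))**2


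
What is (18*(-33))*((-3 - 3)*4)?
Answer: 14256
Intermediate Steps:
(18*(-33))*((-3 - 3)*4) = -(-3564)*4 = -594*(-24) = 14256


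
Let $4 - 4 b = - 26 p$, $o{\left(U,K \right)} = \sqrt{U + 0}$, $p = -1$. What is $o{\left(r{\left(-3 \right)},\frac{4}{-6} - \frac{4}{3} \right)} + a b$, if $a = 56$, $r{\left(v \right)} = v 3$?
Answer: $-308 + 3 i \approx -308.0 + 3.0 i$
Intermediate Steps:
$r{\left(v \right)} = 3 v$
$o{\left(U,K \right)} = \sqrt{U}$
$b = - \frac{11}{2}$ ($b = 1 - \frac{\left(-26\right) \left(-1\right)}{4} = 1 - \frac{13}{2} = - \frac{11}{2} \approx -5.5$)
$o{\left(r{\left(-3 \right)},\frac{4}{-6} - \frac{4}{3} \right)} + a b = \sqrt{3 \left(-3\right)} + 56 \left(- \frac{11}{2}\right) = \sqrt{-9} - 308 = 3 i - 308 = -308 + 3 i$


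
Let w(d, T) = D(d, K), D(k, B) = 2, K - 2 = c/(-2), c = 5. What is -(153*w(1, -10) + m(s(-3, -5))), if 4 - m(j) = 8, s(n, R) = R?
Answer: -302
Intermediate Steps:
m(j) = -4 (m(j) = 4 - 1*8 = 4 - 8 = -4)
K = -½ (K = 2 + 5/(-2) = 2 + 5*(-½) = 2 - 5/2 = -½ ≈ -0.50000)
w(d, T) = 2
-(153*w(1, -10) + m(s(-3, -5))) = -(153*2 - 4) = -(306 - 4) = -1*302 = -302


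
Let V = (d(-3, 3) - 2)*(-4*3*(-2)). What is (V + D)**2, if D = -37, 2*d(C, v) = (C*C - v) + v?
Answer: 529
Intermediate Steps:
d(C, v) = C**2/2 (d(C, v) = ((C*C - v) + v)/2 = ((C**2 - v) + v)/2 = C**2/2)
V = 60 (V = ((1/2)*(-3)**2 - 2)*(-4*3*(-2)) = ((1/2)*9 - 2)*(-12*(-2)) = (9/2 - 2)*24 = (5/2)*24 = 60)
(V + D)**2 = (60 - 37)**2 = 23**2 = 529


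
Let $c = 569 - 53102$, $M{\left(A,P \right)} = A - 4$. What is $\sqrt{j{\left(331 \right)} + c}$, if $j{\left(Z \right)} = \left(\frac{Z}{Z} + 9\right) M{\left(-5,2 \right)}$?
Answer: $3 i \sqrt{5847} \approx 229.4 i$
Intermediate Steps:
$M{\left(A,P \right)} = -4 + A$
$c = -52533$ ($c = 569 - 53102 = -52533$)
$j{\left(Z \right)} = -90$ ($j{\left(Z \right)} = \left(\frac{Z}{Z} + 9\right) \left(-4 - 5\right) = \left(1 + 9\right) \left(-9\right) = 10 \left(-9\right) = -90$)
$\sqrt{j{\left(331 \right)} + c} = \sqrt{-90 - 52533} = \sqrt{-52623} = 3 i \sqrt{5847}$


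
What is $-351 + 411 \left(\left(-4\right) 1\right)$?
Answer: $-1995$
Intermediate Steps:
$-351 + 411 \left(\left(-4\right) 1\right) = -351 + 411 \left(-4\right) = -351 - 1644 = -1995$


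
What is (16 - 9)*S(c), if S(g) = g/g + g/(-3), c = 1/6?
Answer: 119/18 ≈ 6.6111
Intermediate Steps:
c = ⅙ (c = 1*(⅙) = ⅙ ≈ 0.16667)
S(g) = 1 - g/3 (S(g) = 1 + g*(-⅓) = 1 - g/3)
(16 - 9)*S(c) = (16 - 9)*(1 - ⅓*⅙) = 7*(1 - 1/18) = 7*(17/18) = 119/18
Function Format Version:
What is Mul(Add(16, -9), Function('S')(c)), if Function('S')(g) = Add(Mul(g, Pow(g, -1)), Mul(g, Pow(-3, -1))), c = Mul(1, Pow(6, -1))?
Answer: Rational(119, 18) ≈ 6.6111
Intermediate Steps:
c = Rational(1, 6) (c = Mul(1, Rational(1, 6)) = Rational(1, 6) ≈ 0.16667)
Function('S')(g) = Add(1, Mul(Rational(-1, 3), g)) (Function('S')(g) = Add(1, Mul(g, Rational(-1, 3))) = Add(1, Mul(Rational(-1, 3), g)))
Mul(Add(16, -9), Function('S')(c)) = Mul(Add(16, -9), Add(1, Mul(Rational(-1, 3), Rational(1, 6)))) = Mul(7, Add(1, Rational(-1, 18))) = Mul(7, Rational(17, 18)) = Rational(119, 18)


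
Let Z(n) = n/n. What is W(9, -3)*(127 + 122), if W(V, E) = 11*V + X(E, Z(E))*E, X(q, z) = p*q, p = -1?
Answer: 22410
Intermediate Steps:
Z(n) = 1
X(q, z) = -q
W(V, E) = -E² + 11*V (W(V, E) = 11*V + (-E)*E = 11*V - E² = -E² + 11*V)
W(9, -3)*(127 + 122) = (-1*(-3)² + 11*9)*(127 + 122) = (-1*9 + 99)*249 = (-9 + 99)*249 = 90*249 = 22410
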